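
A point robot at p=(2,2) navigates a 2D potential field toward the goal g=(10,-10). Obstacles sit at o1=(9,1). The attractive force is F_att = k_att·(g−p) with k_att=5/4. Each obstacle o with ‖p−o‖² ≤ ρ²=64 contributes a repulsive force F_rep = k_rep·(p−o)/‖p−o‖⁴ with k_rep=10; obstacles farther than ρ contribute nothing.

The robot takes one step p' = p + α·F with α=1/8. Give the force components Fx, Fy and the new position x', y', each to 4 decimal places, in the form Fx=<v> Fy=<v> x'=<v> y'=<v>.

Fx=9.9720 Fy=-14.9960 x'=3.2465 y'=0.1255

F_att = 5/4·(g−p) = 5/4·(8,-12) = (10.0000,-15.0000)
o1: d²=50 ≤ ρ²=64; F_rep = 10·(-7,1)/50² = (-0.0280,0.0040)
F = F_att + ΣF_rep = (9.9720,-14.9960)
p' = p + 1/8·F = (3.2465,0.1255)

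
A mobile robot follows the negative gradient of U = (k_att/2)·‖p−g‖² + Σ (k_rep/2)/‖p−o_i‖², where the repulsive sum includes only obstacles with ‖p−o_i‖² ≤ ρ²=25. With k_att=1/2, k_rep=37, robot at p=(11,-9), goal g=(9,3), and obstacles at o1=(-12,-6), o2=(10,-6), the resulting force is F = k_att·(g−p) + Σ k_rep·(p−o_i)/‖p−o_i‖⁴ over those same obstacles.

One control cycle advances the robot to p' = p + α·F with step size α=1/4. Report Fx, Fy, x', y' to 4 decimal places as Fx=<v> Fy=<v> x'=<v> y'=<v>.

Fx=-0.6300 Fy=4.8900 x'=10.8425 y'=-7.7775

F_att = 1/2·(g−p) = 1/2·(-2,12) = (-1.0000,6.0000)
o1: d²=538 > ρ²=25 → inactive
o2: d²=10 ≤ ρ²=25; F_rep = 37·(1,-3)/10² = (0.3700,-1.1100)
F = F_att + ΣF_rep = (-0.6300,4.8900)
p' = p + 1/4·F = (10.8425,-7.7775)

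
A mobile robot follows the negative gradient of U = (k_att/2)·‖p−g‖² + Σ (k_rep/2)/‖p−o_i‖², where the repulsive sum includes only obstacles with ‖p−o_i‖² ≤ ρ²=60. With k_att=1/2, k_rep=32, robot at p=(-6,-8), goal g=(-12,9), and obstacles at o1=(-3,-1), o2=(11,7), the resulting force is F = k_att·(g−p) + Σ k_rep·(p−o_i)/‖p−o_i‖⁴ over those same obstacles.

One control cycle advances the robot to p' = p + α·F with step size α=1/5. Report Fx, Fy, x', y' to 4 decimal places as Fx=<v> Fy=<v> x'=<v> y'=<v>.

Fx=-3.0285 Fy=8.4334 x'=-6.6057 y'=-6.3133

F_att = 1/2·(g−p) = 1/2·(-6,17) = (-3.0000,8.5000)
o1: d²=58 ≤ ρ²=60; F_rep = 32·(-3,-7)/58² = (-0.0285,-0.0666)
o2: d²=514 > ρ²=60 → inactive
F = F_att + ΣF_rep = (-3.0285,8.4334)
p' = p + 1/5·F = (-6.6057,-6.3133)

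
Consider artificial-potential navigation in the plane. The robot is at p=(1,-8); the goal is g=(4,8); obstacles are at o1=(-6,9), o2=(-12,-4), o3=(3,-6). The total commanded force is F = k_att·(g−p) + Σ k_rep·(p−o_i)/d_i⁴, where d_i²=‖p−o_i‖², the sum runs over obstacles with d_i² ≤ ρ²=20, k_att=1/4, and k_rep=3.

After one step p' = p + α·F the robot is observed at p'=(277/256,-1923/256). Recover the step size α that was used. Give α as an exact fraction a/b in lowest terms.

F_att = 1/4·(g−p) = 1/4·(3,16) = (0.7500,4.0000)
o1: d²=338 > ρ²=20 → inactive
o2: d²=185 > ρ²=20 → inactive
o3: d²=8 ≤ ρ²=20; F_rep = 3·(-2,-2)/8² = (-0.0938,-0.0938)
F = F_att + ΣF_rep = (0.6562,3.9062)
Δp = p'−p = (0.0820,0.4883); α = Δx/Fx = (21/256) / (21/32) = 1/8
check: Δy/Fy = (125/256) / (125/32) = 1/8 ✓

α = 1/8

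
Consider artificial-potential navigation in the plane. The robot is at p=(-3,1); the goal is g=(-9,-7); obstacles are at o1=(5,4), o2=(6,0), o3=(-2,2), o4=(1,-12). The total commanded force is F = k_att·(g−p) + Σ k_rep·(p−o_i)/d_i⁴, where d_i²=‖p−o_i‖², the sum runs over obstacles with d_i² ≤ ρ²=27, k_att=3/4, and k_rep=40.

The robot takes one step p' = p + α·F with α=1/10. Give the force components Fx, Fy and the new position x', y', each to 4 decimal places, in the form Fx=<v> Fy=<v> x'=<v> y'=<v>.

Fx=-14.5000 Fy=-16.0000 x'=-4.4500 y'=-0.6000

F_att = 3/4·(g−p) = 3/4·(-6,-8) = (-4.5000,-6.0000)
o1: d²=73 > ρ²=27 → inactive
o2: d²=82 > ρ²=27 → inactive
o3: d²=2 ≤ ρ²=27; F_rep = 40·(-1,-1)/2² = (-10.0000,-10.0000)
o4: d²=185 > ρ²=27 → inactive
F = F_att + ΣF_rep = (-14.5000,-16.0000)
p' = p + 1/10·F = (-4.4500,-0.6000)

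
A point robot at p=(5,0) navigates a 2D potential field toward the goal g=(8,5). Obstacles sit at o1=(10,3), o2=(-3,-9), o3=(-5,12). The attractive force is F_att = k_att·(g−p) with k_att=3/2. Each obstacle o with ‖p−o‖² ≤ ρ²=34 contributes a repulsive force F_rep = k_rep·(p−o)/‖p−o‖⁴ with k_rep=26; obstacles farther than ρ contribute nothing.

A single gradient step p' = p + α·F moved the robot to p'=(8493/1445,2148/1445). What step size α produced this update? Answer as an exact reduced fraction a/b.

α = 1/5

F_att = 3/2·(g−p) = 3/2·(3,5) = (4.5000,7.5000)
o1: d²=34 ≤ ρ²=34; F_rep = 26·(-5,-3)/34² = (-0.1125,-0.0675)
o2: d²=145 > ρ²=34 → inactive
o3: d²=244 > ρ²=34 → inactive
F = F_att + ΣF_rep = (4.3875,7.4325)
Δp = p'−p = (0.8775,1.4865); α = Δx/Fx = (1268/1445) / (1268/289) = 1/5
check: Δy/Fy = (2148/1445) / (2148/289) = 1/5 ✓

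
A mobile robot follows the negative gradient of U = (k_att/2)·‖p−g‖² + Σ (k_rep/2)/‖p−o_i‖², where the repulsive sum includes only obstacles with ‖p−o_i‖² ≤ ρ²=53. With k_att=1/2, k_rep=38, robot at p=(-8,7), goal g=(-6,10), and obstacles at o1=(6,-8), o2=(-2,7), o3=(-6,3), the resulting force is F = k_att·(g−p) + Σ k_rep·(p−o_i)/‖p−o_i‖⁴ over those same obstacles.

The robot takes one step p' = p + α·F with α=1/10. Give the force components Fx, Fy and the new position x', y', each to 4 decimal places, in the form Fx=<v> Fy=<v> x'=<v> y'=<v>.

Fx=0.6341 Fy=1.8800 x'=-7.9366 y'=7.1880

F_att = 1/2·(g−p) = 1/2·(2,3) = (1.0000,1.5000)
o1: d²=421 > ρ²=53 → inactive
o2: d²=36 ≤ ρ²=53; F_rep = 38·(-6,0)/36² = (-0.1759,0.0000)
o3: d²=20 ≤ ρ²=53; F_rep = 38·(-2,4)/20² = (-0.1900,0.3800)
F = F_att + ΣF_rep = (0.6341,1.8800)
p' = p + 1/10·F = (-7.9366,7.1880)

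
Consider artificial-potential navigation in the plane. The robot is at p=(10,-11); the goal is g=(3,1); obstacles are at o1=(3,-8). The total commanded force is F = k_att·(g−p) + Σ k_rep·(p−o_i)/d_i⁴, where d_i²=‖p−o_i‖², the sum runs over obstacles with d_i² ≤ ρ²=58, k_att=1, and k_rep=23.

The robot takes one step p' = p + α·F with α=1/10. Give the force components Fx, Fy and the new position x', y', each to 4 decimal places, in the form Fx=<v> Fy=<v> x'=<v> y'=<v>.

Fx=-6.9521 Fy=11.9795 x'=9.3048 y'=-9.8021

F_att = 1·(g−p) = 1·(-7,12) = (-7.0000,12.0000)
o1: d²=58 ≤ ρ²=58; F_rep = 23·(7,-3)/58² = (0.0479,-0.0205)
F = F_att + ΣF_rep = (-6.9521,11.9795)
p' = p + 1/10·F = (9.3048,-9.8021)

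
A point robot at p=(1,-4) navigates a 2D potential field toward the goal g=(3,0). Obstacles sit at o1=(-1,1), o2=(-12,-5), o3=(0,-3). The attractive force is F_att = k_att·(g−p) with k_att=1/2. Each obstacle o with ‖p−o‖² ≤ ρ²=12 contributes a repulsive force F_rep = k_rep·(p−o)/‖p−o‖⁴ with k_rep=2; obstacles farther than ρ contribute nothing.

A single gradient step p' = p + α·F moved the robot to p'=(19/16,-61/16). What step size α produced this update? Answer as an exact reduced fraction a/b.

α = 1/8

F_att = 1/2·(g−p) = 1/2·(2,4) = (1.0000,2.0000)
o1: d²=29 > ρ²=12 → inactive
o2: d²=170 > ρ²=12 → inactive
o3: d²=2 ≤ ρ²=12; F_rep = 2·(1,-1)/2² = (0.5000,-0.5000)
F = F_att + ΣF_rep = (1.5000,1.5000)
Δp = p'−p = (0.1875,0.1875); α = Δx/Fx = (3/16) / (3/2) = 1/8
check: Δy/Fy = (3/16) / (3/2) = 1/8 ✓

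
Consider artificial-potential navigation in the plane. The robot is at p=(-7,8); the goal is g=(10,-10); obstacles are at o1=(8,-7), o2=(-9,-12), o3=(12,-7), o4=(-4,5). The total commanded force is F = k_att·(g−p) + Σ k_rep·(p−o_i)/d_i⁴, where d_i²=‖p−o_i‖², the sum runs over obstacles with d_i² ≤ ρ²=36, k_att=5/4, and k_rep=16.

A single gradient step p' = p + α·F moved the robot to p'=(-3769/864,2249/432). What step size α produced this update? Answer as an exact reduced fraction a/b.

α = 1/8

F_att = 5/4·(g−p) = 5/4·(17,-18) = (21.2500,-22.5000)
o1: d²=450 > ρ²=36 → inactive
o2: d²=404 > ρ²=36 → inactive
o3: d²=586 > ρ²=36 → inactive
o4: d²=18 ≤ ρ²=36; F_rep = 16·(-3,3)/18² = (-0.1481,0.1481)
F = F_att + ΣF_rep = (21.1019,-22.3519)
Δp = p'−p = (2.6377,-2.7940); α = Δx/Fx = (2279/864) / (2279/108) = 1/8
check: Δy/Fy = (-1207/432) / (-1207/54) = 1/8 ✓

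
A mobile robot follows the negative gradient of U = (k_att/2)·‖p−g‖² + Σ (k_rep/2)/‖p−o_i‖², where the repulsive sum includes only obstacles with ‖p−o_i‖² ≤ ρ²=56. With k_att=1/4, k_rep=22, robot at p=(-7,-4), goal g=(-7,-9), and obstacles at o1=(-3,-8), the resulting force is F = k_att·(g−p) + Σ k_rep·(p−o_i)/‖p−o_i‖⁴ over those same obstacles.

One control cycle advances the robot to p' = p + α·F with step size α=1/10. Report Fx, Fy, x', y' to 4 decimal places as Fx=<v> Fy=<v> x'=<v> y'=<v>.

Fx=-0.0859 Fy=-1.1641 x'=-7.0086 y'=-4.1164

F_att = 1/4·(g−p) = 1/4·(0,-5) = (0.0000,-1.2500)
o1: d²=32 ≤ ρ²=56; F_rep = 22·(-4,4)/32² = (-0.0859,0.0859)
F = F_att + ΣF_rep = (-0.0859,-1.1641)
p' = p + 1/10·F = (-7.0086,-4.1164)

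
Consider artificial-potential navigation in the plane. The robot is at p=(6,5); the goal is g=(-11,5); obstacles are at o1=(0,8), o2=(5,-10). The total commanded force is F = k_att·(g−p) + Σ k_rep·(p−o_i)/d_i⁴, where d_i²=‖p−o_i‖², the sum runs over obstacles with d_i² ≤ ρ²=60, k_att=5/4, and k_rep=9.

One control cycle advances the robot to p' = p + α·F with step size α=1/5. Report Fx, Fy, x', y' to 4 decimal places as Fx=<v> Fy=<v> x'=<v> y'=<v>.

Fx=-21.2233 Fy=-0.0133 x'=1.7553 y'=4.9973

F_att = 5/4·(g−p) = 5/4·(-17,0) = (-21.2500,0.0000)
o1: d²=45 ≤ ρ²=60; F_rep = 9·(6,-3)/45² = (0.0267,-0.0133)
o2: d²=226 > ρ²=60 → inactive
F = F_att + ΣF_rep = (-21.2233,-0.0133)
p' = p + 1/5·F = (1.7553,4.9973)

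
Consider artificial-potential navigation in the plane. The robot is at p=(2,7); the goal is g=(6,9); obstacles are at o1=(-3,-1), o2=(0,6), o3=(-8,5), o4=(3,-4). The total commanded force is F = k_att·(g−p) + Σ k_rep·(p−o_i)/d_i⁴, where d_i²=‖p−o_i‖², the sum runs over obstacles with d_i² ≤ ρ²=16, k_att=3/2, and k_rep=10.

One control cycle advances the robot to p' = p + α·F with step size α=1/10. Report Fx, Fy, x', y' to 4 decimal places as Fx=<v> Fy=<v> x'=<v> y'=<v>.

Fx=6.8000 Fy=3.4000 x'=2.6800 y'=7.3400

F_att = 3/2·(g−p) = 3/2·(4,2) = (6.0000,3.0000)
o1: d²=89 > ρ²=16 → inactive
o2: d²=5 ≤ ρ²=16; F_rep = 10·(2,1)/5² = (0.8000,0.4000)
o3: d²=104 > ρ²=16 → inactive
o4: d²=122 > ρ²=16 → inactive
F = F_att + ΣF_rep = (6.8000,3.4000)
p' = p + 1/10·F = (2.6800,7.3400)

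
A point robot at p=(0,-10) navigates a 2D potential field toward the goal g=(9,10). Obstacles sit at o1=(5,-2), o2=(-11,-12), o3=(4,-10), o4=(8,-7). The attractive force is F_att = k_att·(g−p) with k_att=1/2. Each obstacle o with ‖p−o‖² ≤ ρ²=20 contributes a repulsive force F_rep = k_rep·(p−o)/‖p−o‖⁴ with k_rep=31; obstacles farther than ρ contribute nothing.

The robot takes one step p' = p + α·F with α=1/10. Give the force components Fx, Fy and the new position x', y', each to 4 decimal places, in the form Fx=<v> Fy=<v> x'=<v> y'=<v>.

F_att = 1/2·(g−p) = 1/2·(9,20) = (4.5000,10.0000)
o1: d²=89 > ρ²=20 → inactive
o2: d²=125 > ρ²=20 → inactive
o3: d²=16 ≤ ρ²=20; F_rep = 31·(-4,0)/16² = (-0.4844,0.0000)
o4: d²=73 > ρ²=20 → inactive
F = F_att + ΣF_rep = (4.0156,10.0000)
p' = p + 1/10·F = (0.4016,-9.0000)

Fx=4.0156 Fy=10.0000 x'=0.4016 y'=-9.0000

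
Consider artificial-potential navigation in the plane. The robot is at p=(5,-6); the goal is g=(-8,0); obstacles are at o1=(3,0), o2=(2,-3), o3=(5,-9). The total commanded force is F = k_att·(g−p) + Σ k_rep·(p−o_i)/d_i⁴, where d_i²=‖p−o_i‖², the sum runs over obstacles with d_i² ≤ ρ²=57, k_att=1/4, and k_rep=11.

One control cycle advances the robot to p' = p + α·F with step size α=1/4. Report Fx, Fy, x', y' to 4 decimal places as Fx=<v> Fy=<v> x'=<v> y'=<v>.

Fx=-3.1344 Fy=1.7643 x'=4.2164 y'=-5.5589

F_att = 1/4·(g−p) = 1/4·(-13,6) = (-3.2500,1.5000)
o1: d²=40 ≤ ρ²=57; F_rep = 11·(2,-6)/40² = (0.0138,-0.0413)
o2: d²=18 ≤ ρ²=57; F_rep = 11·(3,-3)/18² = (0.1019,-0.1019)
o3: d²=9 ≤ ρ²=57; F_rep = 11·(0,3)/9² = (0.0000,0.4074)
F = F_att + ΣF_rep = (-3.1344,1.7643)
p' = p + 1/4·F = (4.2164,-5.5589)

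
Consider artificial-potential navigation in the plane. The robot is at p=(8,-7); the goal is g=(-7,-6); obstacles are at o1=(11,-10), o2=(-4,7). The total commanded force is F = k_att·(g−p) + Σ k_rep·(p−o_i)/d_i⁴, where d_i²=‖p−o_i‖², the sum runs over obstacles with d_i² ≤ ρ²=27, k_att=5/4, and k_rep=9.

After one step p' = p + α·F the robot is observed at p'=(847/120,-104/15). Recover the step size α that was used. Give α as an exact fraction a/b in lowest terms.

α = 1/20

F_att = 5/4·(g−p) = 5/4·(-15,1) = (-18.7500,1.2500)
o1: d²=18 ≤ ρ²=27; F_rep = 9·(-3,3)/18² = (-0.0833,0.0833)
o2: d²=340 > ρ²=27 → inactive
F = F_att + ΣF_rep = (-18.8333,1.3333)
Δp = p'−p = (-0.9417,0.0667); α = Δx/Fx = (-113/120) / (-113/6) = 1/20
check: Δy/Fy = (1/15) / (4/3) = 1/20 ✓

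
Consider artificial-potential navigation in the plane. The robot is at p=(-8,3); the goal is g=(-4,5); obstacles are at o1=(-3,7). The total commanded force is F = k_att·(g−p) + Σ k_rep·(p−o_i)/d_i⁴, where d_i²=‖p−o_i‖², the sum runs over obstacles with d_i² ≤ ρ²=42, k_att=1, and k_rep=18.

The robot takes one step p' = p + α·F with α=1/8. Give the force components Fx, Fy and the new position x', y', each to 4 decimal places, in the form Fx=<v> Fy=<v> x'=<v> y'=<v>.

Fx=3.9465 Fy=1.9572 x'=-7.5067 y'=3.2446

F_att = 1·(g−p) = 1·(4,2) = (4.0000,2.0000)
o1: d²=41 ≤ ρ²=42; F_rep = 18·(-5,-4)/41² = (-0.0535,-0.0428)
F = F_att + ΣF_rep = (3.9465,1.9572)
p' = p + 1/8·F = (-7.5067,3.2446)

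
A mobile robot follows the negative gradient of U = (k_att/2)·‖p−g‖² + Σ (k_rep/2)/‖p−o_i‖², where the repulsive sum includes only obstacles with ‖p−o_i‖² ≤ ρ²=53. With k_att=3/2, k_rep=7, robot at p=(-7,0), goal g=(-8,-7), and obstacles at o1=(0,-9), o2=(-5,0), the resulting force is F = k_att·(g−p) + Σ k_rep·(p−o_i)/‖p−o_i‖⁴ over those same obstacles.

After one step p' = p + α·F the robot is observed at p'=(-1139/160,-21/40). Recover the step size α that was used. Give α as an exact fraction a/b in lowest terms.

F_att = 3/2·(g−p) = 3/2·(-1,-7) = (-1.5000,-10.5000)
o1: d²=130 > ρ²=53 → inactive
o2: d²=4 ≤ ρ²=53; F_rep = 7·(-2,0)/4² = (-0.8750,0.0000)
F = F_att + ΣF_rep = (-2.3750,-10.5000)
Δp = p'−p = (-0.1187,-0.5250); α = Δx/Fx = (-19/160) / (-19/8) = 1/20
check: Δy/Fy = (-21/40) / (-21/2) = 1/20 ✓

α = 1/20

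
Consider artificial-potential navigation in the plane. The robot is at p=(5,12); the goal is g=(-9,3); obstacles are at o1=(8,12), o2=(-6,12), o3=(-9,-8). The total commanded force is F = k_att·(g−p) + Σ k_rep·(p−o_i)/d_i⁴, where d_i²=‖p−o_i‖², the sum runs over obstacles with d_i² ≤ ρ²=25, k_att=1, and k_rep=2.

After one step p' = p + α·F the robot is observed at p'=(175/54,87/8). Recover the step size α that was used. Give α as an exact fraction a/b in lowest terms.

F_att = 1·(g−p) = 1·(-14,-9) = (-14.0000,-9.0000)
o1: d²=9 ≤ ρ²=25; F_rep = 2·(-3,0)/9² = (-0.0741,0.0000)
o2: d²=121 > ρ²=25 → inactive
o3: d²=596 > ρ²=25 → inactive
F = F_att + ΣF_rep = (-14.0741,-9.0000)
Δp = p'−p = (-1.7593,-1.1250); α = Δx/Fx = (-95/54) / (-380/27) = 1/8
check: Δy/Fy = (-9/8) / (-9) = 1/8 ✓

α = 1/8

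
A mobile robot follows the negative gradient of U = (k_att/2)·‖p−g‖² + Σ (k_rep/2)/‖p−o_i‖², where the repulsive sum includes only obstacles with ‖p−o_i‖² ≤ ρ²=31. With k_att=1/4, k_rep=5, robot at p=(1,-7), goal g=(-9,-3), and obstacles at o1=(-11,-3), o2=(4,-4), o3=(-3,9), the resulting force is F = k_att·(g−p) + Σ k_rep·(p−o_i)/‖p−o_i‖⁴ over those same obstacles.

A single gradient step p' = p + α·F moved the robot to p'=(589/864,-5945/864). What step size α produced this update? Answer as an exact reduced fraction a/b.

F_att = 1/4·(g−p) = 1/4·(-10,4) = (-2.5000,1.0000)
o1: d²=160 > ρ²=31 → inactive
o2: d²=18 ≤ ρ²=31; F_rep = 5·(-3,-3)/18² = (-0.0463,-0.0463)
o3: d²=272 > ρ²=31 → inactive
F = F_att + ΣF_rep = (-2.5463,0.9537)
Δp = p'−p = (-0.3183,0.1192); α = Δx/Fx = (-275/864) / (-275/108) = 1/8
check: Δy/Fy = (103/864) / (103/108) = 1/8 ✓

α = 1/8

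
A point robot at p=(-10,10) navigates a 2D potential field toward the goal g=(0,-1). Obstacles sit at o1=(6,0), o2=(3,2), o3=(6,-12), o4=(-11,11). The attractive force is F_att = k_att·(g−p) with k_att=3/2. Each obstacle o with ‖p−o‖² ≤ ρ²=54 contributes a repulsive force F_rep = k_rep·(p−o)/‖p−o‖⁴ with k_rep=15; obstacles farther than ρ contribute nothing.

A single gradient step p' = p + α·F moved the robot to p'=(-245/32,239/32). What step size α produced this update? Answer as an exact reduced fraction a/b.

F_att = 3/2·(g−p) = 3/2·(10,-11) = (15.0000,-16.5000)
o1: d²=356 > ρ²=54 → inactive
o2: d²=233 > ρ²=54 → inactive
o3: d²=740 > ρ²=54 → inactive
o4: d²=2 ≤ ρ²=54; F_rep = 15·(1,-1)/2² = (3.7500,-3.7500)
F = F_att + ΣF_rep = (18.7500,-20.2500)
Δp = p'−p = (2.3438,-2.5312); α = Δx/Fx = (75/32) / (75/4) = 1/8
check: Δy/Fy = (-81/32) / (-81/4) = 1/8 ✓

α = 1/8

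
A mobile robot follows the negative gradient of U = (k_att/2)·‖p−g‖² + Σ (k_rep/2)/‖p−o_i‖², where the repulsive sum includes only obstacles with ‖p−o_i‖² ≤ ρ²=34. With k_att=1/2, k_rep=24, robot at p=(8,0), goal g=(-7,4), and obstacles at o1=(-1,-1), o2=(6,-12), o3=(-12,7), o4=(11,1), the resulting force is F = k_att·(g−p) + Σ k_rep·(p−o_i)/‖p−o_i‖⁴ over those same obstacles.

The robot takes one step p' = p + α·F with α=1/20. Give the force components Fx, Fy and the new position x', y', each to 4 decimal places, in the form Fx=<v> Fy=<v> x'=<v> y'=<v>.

F_att = 1/2·(g−p) = 1/2·(-15,4) = (-7.5000,2.0000)
o1: d²=82 > ρ²=34 → inactive
o2: d²=148 > ρ²=34 → inactive
o3: d²=449 > ρ²=34 → inactive
o4: d²=10 ≤ ρ²=34; F_rep = 24·(-3,-1)/10² = (-0.7200,-0.2400)
F = F_att + ΣF_rep = (-8.2200,1.7600)
p' = p + 1/20·F = (7.5890,0.0880)

Fx=-8.2200 Fy=1.7600 x'=7.5890 y'=0.0880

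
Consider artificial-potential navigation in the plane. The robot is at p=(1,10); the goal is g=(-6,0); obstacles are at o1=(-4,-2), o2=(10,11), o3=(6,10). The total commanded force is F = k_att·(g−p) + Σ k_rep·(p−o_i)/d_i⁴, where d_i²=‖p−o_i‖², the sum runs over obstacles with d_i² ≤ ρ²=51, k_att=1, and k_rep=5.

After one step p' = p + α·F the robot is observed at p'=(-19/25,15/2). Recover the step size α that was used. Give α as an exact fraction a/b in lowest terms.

F_att = 1·(g−p) = 1·(-7,-10) = (-7.0000,-10.0000)
o1: d²=169 > ρ²=51 → inactive
o2: d²=82 > ρ²=51 → inactive
o3: d²=25 ≤ ρ²=51; F_rep = 5·(-5,0)/25² = (-0.0400,0.0000)
F = F_att + ΣF_rep = (-7.0400,-10.0000)
Δp = p'−p = (-1.7600,-2.5000); α = Δx/Fx = (-44/25) / (-176/25) = 1/4
check: Δy/Fy = (-5/2) / (-10) = 1/4 ✓

α = 1/4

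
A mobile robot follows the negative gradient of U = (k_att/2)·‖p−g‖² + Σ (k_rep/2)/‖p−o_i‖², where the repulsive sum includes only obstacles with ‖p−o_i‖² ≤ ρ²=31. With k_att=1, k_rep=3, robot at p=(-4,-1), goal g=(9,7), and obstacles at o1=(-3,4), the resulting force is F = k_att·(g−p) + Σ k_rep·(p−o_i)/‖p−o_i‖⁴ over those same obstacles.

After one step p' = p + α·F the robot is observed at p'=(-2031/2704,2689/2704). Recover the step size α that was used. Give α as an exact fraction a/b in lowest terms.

F_att = 1·(g−p) = 1·(13,8) = (13.0000,8.0000)
o1: d²=26 ≤ ρ²=31; F_rep = 3·(-1,-5)/26² = (-0.0044,-0.0222)
F = F_att + ΣF_rep = (12.9956,7.9778)
Δp = p'−p = (3.2489,1.9945); α = Δx/Fx = (8785/2704) / (8785/676) = 1/4
check: Δy/Fy = (5393/2704) / (5393/676) = 1/4 ✓

α = 1/4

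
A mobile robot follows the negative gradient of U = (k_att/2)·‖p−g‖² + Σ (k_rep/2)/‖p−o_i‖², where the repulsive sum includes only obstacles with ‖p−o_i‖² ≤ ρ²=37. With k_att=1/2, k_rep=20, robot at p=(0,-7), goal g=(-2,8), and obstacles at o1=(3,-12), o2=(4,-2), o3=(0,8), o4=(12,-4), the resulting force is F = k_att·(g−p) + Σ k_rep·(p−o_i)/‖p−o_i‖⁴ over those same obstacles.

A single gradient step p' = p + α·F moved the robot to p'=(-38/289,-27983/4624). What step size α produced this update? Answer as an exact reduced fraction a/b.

F_att = 1/2·(g−p) = 1/2·(-2,15) = (-1.0000,7.5000)
o1: d²=34 ≤ ρ²=37; F_rep = 20·(-3,5)/34² = (-0.0519,0.0865)
o2: d²=41 > ρ²=37 → inactive
o3: d²=225 > ρ²=37 → inactive
o4: d²=153 > ρ²=37 → inactive
F = F_att + ΣF_rep = (-1.0519,7.5865)
Δp = p'−p = (-0.1315,0.9483); α = Δx/Fx = (-38/289) / (-304/289) = 1/8
check: Δy/Fy = (4385/4624) / (4385/578) = 1/8 ✓

α = 1/8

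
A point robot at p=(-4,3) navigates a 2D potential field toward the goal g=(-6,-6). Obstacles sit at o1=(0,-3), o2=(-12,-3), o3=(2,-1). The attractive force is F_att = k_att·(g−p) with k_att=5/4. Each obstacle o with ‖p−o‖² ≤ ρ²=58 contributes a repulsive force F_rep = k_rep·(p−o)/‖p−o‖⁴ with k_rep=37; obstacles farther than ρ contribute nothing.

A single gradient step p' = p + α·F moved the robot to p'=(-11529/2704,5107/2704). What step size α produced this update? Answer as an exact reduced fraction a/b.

α = 1/10

F_att = 5/4·(g−p) = 5/4·(-2,-9) = (-2.5000,-11.2500)
o1: d²=52 ≤ ρ²=58; F_rep = 37·(-4,6)/52² = (-0.0547,0.0821)
o2: d²=100 > ρ²=58 → inactive
o3: d²=52 ≤ ρ²=58; F_rep = 37·(-6,4)/52² = (-0.0821,0.0547)
F = F_att + ΣF_rep = (-2.6368,-11.1132)
Δp = p'−p = (-0.2637,-1.1113); α = Δx/Fx = (-713/2704) / (-3565/1352) = 1/10
check: Δy/Fy = (-3005/2704) / (-15025/1352) = 1/10 ✓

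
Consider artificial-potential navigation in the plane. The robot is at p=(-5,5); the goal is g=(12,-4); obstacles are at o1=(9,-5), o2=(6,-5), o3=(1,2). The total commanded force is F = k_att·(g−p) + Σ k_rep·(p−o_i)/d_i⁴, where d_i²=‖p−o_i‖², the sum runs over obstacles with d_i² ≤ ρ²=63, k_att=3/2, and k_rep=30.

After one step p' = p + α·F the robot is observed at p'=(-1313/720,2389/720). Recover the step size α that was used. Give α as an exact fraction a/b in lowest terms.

F_att = 3/2·(g−p) = 3/2·(17,-9) = (25.5000,-13.5000)
o1: d²=296 > ρ²=63 → inactive
o2: d²=221 > ρ²=63 → inactive
o3: d²=45 ≤ ρ²=63; F_rep = 30·(-6,3)/45² = (-0.0889,0.0444)
F = F_att + ΣF_rep = (25.4111,-13.4556)
Δp = p'−p = (3.1764,-1.6819); α = Δx/Fx = (2287/720) / (2287/90) = 1/8
check: Δy/Fy = (-1211/720) / (-1211/90) = 1/8 ✓

α = 1/8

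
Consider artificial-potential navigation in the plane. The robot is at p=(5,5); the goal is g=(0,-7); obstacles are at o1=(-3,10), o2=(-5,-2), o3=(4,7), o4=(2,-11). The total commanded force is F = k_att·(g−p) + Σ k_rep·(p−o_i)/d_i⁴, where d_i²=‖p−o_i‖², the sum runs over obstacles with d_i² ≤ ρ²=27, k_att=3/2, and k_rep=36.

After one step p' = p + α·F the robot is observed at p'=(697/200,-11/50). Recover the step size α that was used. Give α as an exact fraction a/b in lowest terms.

α = 1/4

F_att = 3/2·(g−p) = 3/2·(-5,-12) = (-7.5000,-18.0000)
o1: d²=89 > ρ²=27 → inactive
o2: d²=149 > ρ²=27 → inactive
o3: d²=5 ≤ ρ²=27; F_rep = 36·(1,-2)/5² = (1.4400,-2.8800)
o4: d²=265 > ρ²=27 → inactive
F = F_att + ΣF_rep = (-6.0600,-20.8800)
Δp = p'−p = (-1.5150,-5.2200); α = Δx/Fx = (-303/200) / (-303/50) = 1/4
check: Δy/Fy = (-261/50) / (-522/25) = 1/4 ✓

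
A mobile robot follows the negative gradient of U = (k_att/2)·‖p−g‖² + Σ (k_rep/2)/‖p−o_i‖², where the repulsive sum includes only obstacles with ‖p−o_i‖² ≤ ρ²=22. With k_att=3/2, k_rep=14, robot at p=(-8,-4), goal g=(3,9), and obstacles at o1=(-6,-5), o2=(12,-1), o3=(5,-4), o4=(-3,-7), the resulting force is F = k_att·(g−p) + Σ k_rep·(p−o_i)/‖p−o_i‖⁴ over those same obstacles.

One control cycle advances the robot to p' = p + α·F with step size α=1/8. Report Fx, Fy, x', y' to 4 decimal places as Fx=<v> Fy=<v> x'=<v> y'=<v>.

F_att = 3/2·(g−p) = 3/2·(11,13) = (16.5000,19.5000)
o1: d²=5 ≤ ρ²=22; F_rep = 14·(-2,1)/5² = (-1.1200,0.5600)
o2: d²=409 > ρ²=22 → inactive
o3: d²=169 > ρ²=22 → inactive
o4: d²=34 > ρ²=22 → inactive
F = F_att + ΣF_rep = (15.3800,20.0600)
p' = p + 1/8·F = (-6.0775,-1.4925)

Fx=15.3800 Fy=20.0600 x'=-6.0775 y'=-1.4925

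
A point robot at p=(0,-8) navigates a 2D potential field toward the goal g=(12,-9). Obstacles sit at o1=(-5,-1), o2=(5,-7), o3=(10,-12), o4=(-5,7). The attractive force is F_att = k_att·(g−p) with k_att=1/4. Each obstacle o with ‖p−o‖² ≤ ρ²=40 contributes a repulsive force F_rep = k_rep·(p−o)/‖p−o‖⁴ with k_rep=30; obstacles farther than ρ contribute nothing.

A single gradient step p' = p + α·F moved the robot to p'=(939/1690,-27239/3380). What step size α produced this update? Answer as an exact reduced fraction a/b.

α = 1/5

F_att = 1/4·(g−p) = 1/4·(12,-1) = (3.0000,-0.2500)
o1: d²=74 > ρ²=40 → inactive
o2: d²=26 ≤ ρ²=40; F_rep = 30·(-5,-1)/26² = (-0.2219,-0.0444)
o3: d²=116 > ρ²=40 → inactive
o4: d²=250 > ρ²=40 → inactive
F = F_att + ΣF_rep = (2.7781,-0.2944)
Δp = p'−p = (0.5556,-0.0589); α = Δx/Fx = (939/1690) / (939/338) = 1/5
check: Δy/Fy = (-199/3380) / (-199/676) = 1/5 ✓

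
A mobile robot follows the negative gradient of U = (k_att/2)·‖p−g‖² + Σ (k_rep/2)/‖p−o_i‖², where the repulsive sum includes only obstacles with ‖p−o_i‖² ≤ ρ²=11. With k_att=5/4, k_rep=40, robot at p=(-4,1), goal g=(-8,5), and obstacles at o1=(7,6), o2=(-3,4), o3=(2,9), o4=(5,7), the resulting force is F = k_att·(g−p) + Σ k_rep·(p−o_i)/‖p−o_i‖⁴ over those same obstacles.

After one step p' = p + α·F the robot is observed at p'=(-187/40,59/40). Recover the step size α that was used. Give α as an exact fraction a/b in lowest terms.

F_att = 5/4·(g−p) = 5/4·(-4,4) = (-5.0000,5.0000)
o1: d²=146 > ρ²=11 → inactive
o2: d²=10 ≤ ρ²=11; F_rep = 40·(-1,-3)/10² = (-0.4000,-1.2000)
o3: d²=100 > ρ²=11 → inactive
o4: d²=117 > ρ²=11 → inactive
F = F_att + ΣF_rep = (-5.4000,3.8000)
Δp = p'−p = (-0.6750,0.4750); α = Δx/Fx = (-27/40) / (-27/5) = 1/8
check: Δy/Fy = (19/40) / (19/5) = 1/8 ✓

α = 1/8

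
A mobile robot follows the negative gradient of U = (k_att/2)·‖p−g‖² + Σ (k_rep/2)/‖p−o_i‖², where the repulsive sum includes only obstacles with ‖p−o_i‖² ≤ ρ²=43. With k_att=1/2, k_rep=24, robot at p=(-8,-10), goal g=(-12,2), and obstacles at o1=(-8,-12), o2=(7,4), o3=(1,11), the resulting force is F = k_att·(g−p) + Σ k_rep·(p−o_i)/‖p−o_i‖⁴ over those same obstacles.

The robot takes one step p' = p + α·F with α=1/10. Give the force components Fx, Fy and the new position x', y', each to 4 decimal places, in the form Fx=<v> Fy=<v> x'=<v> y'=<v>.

F_att = 1/2·(g−p) = 1/2·(-4,12) = (-2.0000,6.0000)
o1: d²=4 ≤ ρ²=43; F_rep = 24·(0,2)/4² = (0.0000,3.0000)
o2: d²=421 > ρ²=43 → inactive
o3: d²=522 > ρ²=43 → inactive
F = F_att + ΣF_rep = (-2.0000,9.0000)
p' = p + 1/10·F = (-8.2000,-9.1000)

Fx=-2.0000 Fy=9.0000 x'=-8.2000 y'=-9.1000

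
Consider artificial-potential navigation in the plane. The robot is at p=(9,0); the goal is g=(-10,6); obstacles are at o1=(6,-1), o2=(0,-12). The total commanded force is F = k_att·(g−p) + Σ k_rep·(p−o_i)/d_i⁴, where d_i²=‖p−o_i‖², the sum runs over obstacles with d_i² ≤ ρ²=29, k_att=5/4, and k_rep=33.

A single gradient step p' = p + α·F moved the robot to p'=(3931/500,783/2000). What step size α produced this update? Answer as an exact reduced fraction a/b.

α = 1/20

F_att = 5/4·(g−p) = 5/4·(-19,6) = (-23.7500,7.5000)
o1: d²=10 ≤ ρ²=29; F_rep = 33·(3,1)/10² = (0.9900,0.3300)
o2: d²=225 > ρ²=29 → inactive
F = F_att + ΣF_rep = (-22.7600,7.8300)
Δp = p'−p = (-1.1380,0.3915); α = Δx/Fx = (-569/500) / (-569/25) = 1/20
check: Δy/Fy = (783/2000) / (783/100) = 1/20 ✓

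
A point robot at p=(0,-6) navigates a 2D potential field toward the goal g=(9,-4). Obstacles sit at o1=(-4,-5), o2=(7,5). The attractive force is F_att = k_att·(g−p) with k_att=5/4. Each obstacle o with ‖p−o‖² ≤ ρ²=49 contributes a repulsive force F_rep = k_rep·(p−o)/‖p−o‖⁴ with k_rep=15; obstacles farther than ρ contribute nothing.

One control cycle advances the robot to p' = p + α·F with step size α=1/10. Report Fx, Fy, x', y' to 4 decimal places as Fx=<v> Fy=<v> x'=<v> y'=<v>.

Fx=11.4576 Fy=2.4481 x'=1.1458 y'=-5.7552

F_att = 5/4·(g−p) = 5/4·(9,2) = (11.2500,2.5000)
o1: d²=17 ≤ ρ²=49; F_rep = 15·(4,-1)/17² = (0.2076,-0.0519)
o2: d²=170 > ρ²=49 → inactive
F = F_att + ΣF_rep = (11.4576,2.4481)
p' = p + 1/10·F = (1.1458,-5.7552)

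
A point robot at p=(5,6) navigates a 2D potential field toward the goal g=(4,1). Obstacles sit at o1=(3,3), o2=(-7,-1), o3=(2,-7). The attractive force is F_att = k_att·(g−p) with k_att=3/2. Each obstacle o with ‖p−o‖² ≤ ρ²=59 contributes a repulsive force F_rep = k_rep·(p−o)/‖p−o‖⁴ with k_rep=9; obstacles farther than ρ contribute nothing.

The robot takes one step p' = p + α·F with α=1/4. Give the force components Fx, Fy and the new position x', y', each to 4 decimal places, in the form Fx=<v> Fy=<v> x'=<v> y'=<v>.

F_att = 3/2·(g−p) = 3/2·(-1,-5) = (-1.5000,-7.5000)
o1: d²=13 ≤ ρ²=59; F_rep = 9·(2,3)/13² = (0.1065,0.1598)
o2: d²=193 > ρ²=59 → inactive
o3: d²=178 > ρ²=59 → inactive
F = F_att + ΣF_rep = (-1.3935,-7.3402)
p' = p + 1/4·F = (4.6516,4.1649)

Fx=-1.3935 Fy=-7.3402 x'=4.6516 y'=4.1649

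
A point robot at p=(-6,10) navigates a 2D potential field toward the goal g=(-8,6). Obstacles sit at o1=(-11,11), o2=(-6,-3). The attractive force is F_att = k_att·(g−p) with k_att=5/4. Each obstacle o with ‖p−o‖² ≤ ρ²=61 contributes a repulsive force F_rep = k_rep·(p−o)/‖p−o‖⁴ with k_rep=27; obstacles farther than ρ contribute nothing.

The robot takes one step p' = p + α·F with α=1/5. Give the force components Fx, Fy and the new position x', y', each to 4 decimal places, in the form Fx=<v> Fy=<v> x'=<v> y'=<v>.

Fx=-2.3003 Fy=-5.0399 x'=-6.4601 y'=8.9920

F_att = 5/4·(g−p) = 5/4·(-2,-4) = (-2.5000,-5.0000)
o1: d²=26 ≤ ρ²=61; F_rep = 27·(5,-1)/26² = (0.1997,-0.0399)
o2: d²=169 > ρ²=61 → inactive
F = F_att + ΣF_rep = (-2.3003,-5.0399)
p' = p + 1/5·F = (-6.4601,8.9920)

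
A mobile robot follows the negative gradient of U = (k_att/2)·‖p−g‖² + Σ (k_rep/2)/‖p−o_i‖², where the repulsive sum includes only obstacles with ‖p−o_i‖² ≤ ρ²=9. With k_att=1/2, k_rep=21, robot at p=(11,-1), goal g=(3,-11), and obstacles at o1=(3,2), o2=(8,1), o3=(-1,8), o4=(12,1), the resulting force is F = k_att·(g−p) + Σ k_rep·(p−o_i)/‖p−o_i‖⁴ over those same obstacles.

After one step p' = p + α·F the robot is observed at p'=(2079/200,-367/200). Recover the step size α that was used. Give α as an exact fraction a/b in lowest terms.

F_att = 1/2·(g−p) = 1/2·(-8,-10) = (-4.0000,-5.0000)
o1: d²=73 > ρ²=9 → inactive
o2: d²=13 > ρ²=9 → inactive
o3: d²=225 > ρ²=9 → inactive
o4: d²=5 ≤ ρ²=9; F_rep = 21·(-1,-2)/5² = (-0.8400,-1.6800)
F = F_att + ΣF_rep = (-4.8400,-6.6800)
Δp = p'−p = (-0.6050,-0.8350); α = Δx/Fx = (-121/200) / (-121/25) = 1/8
check: Δy/Fy = (-167/200) / (-167/25) = 1/8 ✓

α = 1/8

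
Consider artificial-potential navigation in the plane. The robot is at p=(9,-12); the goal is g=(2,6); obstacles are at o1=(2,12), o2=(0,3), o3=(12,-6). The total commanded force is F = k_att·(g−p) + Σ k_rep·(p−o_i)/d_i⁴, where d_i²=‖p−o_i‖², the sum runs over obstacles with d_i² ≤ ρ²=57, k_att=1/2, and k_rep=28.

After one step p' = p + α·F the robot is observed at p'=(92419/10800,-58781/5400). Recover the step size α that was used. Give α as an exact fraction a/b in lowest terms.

α = 1/8

F_att = 1/2·(g−p) = 1/2·(-7,18) = (-3.5000,9.0000)
o1: d²=625 > ρ²=57 → inactive
o2: d²=306 > ρ²=57 → inactive
o3: d²=45 ≤ ρ²=57; F_rep = 28·(-3,-6)/45² = (-0.0415,-0.0830)
F = F_att + ΣF_rep = (-3.5415,8.9170)
Δp = p'−p = (-0.4427,1.1146); α = Δx/Fx = (-4781/10800) / (-4781/1350) = 1/8
check: Δy/Fy = (6019/5400) / (6019/675) = 1/8 ✓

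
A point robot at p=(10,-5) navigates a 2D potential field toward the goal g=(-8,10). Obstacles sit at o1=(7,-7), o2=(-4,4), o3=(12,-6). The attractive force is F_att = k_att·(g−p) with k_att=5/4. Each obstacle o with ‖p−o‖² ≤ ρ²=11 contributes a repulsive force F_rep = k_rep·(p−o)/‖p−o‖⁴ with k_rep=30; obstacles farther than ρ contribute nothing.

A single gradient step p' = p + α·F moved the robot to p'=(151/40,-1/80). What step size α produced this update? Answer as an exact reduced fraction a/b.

α = 1/4

F_att = 5/4·(g−p) = 5/4·(-18,15) = (-22.5000,18.7500)
o1: d²=13 > ρ²=11 → inactive
o2: d²=277 > ρ²=11 → inactive
o3: d²=5 ≤ ρ²=11; F_rep = 30·(-2,1)/5² = (-2.4000,1.2000)
F = F_att + ΣF_rep = (-24.9000,19.9500)
Δp = p'−p = (-6.2250,4.9875); α = Δx/Fx = (-249/40) / (-249/10) = 1/4
check: Δy/Fy = (399/80) / (399/20) = 1/4 ✓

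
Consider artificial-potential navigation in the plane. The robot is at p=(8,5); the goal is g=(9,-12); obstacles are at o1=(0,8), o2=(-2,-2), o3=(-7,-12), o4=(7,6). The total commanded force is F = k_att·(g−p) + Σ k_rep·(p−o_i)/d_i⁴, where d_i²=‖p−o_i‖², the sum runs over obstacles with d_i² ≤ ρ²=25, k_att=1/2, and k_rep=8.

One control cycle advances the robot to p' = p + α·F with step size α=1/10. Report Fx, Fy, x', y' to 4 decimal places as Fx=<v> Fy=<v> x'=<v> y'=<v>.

Fx=2.5000 Fy=-10.5000 x'=8.2500 y'=3.9500

F_att = 1/2·(g−p) = 1/2·(1,-17) = (0.5000,-8.5000)
o1: d²=73 > ρ²=25 → inactive
o2: d²=149 > ρ²=25 → inactive
o3: d²=514 > ρ²=25 → inactive
o4: d²=2 ≤ ρ²=25; F_rep = 8·(1,-1)/2² = (2.0000,-2.0000)
F = F_att + ΣF_rep = (2.5000,-10.5000)
p' = p + 1/10·F = (8.2500,3.9500)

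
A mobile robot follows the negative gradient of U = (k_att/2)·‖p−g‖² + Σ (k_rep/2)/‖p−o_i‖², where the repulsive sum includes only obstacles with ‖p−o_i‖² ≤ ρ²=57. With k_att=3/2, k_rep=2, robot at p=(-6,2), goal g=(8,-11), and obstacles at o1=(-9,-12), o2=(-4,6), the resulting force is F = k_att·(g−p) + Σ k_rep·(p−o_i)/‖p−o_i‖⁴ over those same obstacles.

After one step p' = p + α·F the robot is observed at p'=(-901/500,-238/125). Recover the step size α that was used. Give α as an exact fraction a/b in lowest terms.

α = 1/5

F_att = 3/2·(g−p) = 3/2·(14,-13) = (21.0000,-19.5000)
o1: d²=205 > ρ²=57 → inactive
o2: d²=20 ≤ ρ²=57; F_rep = 2·(-2,-4)/20² = (-0.0100,-0.0200)
F = F_att + ΣF_rep = (20.9900,-19.5200)
Δp = p'−p = (4.1980,-3.9040); α = Δx/Fx = (2099/500) / (2099/100) = 1/5
check: Δy/Fy = (-488/125) / (-488/25) = 1/5 ✓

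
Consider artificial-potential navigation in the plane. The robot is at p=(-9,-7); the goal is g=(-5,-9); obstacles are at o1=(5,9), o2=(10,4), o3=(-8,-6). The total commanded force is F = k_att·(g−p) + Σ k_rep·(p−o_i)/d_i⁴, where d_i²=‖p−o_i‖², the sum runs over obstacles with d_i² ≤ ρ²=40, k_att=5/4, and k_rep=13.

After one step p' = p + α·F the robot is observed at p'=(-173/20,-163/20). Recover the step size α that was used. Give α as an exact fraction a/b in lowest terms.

α = 1/5

F_att = 5/4·(g−p) = 5/4·(4,-2) = (5.0000,-2.5000)
o1: d²=452 > ρ²=40 → inactive
o2: d²=482 > ρ²=40 → inactive
o3: d²=2 ≤ ρ²=40; F_rep = 13·(-1,-1)/2² = (-3.2500,-3.2500)
F = F_att + ΣF_rep = (1.7500,-5.7500)
Δp = p'−p = (0.3500,-1.1500); α = Δx/Fx = (7/20) / (7/4) = 1/5
check: Δy/Fy = (-23/20) / (-23/4) = 1/5 ✓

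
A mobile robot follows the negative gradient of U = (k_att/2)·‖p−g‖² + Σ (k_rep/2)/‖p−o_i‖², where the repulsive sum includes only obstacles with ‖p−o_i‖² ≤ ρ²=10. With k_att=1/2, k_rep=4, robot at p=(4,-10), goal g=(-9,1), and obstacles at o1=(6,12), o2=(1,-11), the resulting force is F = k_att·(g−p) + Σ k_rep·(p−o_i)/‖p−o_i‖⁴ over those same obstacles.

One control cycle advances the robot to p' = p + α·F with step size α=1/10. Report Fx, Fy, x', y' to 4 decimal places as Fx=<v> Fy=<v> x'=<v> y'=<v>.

F_att = 1/2·(g−p) = 1/2·(-13,11) = (-6.5000,5.5000)
o1: d²=488 > ρ²=10 → inactive
o2: d²=10 ≤ ρ²=10; F_rep = 4·(3,1)/10² = (0.1200,0.0400)
F = F_att + ΣF_rep = (-6.3800,5.5400)
p' = p + 1/10·F = (3.3620,-9.4460)

Fx=-6.3800 Fy=5.5400 x'=3.3620 y'=-9.4460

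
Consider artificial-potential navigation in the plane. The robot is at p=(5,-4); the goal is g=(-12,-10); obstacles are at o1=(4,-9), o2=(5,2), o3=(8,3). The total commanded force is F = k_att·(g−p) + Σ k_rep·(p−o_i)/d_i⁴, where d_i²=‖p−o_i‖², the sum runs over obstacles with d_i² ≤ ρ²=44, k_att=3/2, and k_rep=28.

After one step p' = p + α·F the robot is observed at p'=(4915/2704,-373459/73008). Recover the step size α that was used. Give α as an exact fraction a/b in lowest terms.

α = 1/8

F_att = 3/2·(g−p) = 3/2·(-17,-6) = (-25.5000,-9.0000)
o1: d²=26 ≤ ρ²=44; F_rep = 28·(1,5)/26² = (0.0414,0.2071)
o2: d²=36 ≤ ρ²=44; F_rep = 28·(0,-6)/36² = (0.0000,-0.1296)
o3: d²=58 > ρ²=44 → inactive
F = F_att + ΣF_rep = (-25.4586,-8.9225)
Δp = p'−p = (-3.1823,-1.1153); α = Δx/Fx = (-8605/2704) / (-8605/338) = 1/8
check: Δy/Fy = (-81427/73008) / (-81427/9126) = 1/8 ✓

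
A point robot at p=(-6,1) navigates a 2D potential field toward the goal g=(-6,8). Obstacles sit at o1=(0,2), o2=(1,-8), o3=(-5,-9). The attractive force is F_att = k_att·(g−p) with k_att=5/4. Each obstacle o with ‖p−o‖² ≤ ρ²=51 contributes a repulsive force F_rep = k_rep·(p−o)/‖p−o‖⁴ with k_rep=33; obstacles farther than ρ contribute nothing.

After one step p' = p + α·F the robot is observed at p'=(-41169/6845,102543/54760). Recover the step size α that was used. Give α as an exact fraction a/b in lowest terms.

α = 1/10

F_att = 5/4·(g−p) = 5/4·(0,7) = (0.0000,8.7500)
o1: d²=37 ≤ ρ²=51; F_rep = 33·(-6,-1)/37² = (-0.1446,-0.0241)
o2: d²=130 > ρ²=51 → inactive
o3: d²=101 > ρ²=51 → inactive
F = F_att + ΣF_rep = (-0.1446,8.7259)
Δp = p'−p = (-0.0145,0.8726); α = Δx/Fx = (-99/6845) / (-198/1369) = 1/10
check: Δy/Fy = (47783/54760) / (47783/5476) = 1/10 ✓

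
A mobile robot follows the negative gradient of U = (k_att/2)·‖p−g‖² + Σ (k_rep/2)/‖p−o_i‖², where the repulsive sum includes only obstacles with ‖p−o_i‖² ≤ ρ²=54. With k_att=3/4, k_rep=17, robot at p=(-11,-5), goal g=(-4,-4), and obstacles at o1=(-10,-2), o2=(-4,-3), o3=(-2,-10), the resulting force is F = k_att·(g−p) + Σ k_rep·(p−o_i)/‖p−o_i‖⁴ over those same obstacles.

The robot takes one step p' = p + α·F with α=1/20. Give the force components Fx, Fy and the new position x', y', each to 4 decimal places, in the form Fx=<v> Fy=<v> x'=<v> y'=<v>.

Fx=5.0376 Fy=0.2279 x'=-10.7481 y'=-4.9886

F_att = 3/4·(g−p) = 3/4·(7,1) = (5.2500,0.7500)
o1: d²=10 ≤ ρ²=54; F_rep = 17·(-1,-3)/10² = (-0.1700,-0.5100)
o2: d²=53 ≤ ρ²=54; F_rep = 17·(-7,-2)/53² = (-0.0424,-0.0121)
o3: d²=106 > ρ²=54 → inactive
F = F_att + ΣF_rep = (5.0376,0.2279)
p' = p + 1/20·F = (-10.7481,-4.9886)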